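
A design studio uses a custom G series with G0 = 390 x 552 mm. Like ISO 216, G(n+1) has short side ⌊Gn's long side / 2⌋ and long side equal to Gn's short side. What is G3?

G1: ⌊552/2⌋ × 390 = 276 × 390 mm
G2: ⌊390/2⌋ × 276 = 195 × 276 mm
G3: ⌊276/2⌋ × 195 = 138 × 195 mm

138 × 195 mm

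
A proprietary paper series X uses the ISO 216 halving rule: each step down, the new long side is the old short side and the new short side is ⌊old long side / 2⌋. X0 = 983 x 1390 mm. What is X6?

X1 = 695 × 983 mm (from X0 by 1 halving).
X2: ⌊983/2⌋ × 695 = 491 × 695 mm
X3: ⌊695/2⌋ × 491 = 347 × 491 mm
X4: ⌊491/2⌋ × 347 = 245 × 347 mm
X5: ⌊347/2⌋ × 245 = 173 × 245 mm
X6: ⌊245/2⌋ × 173 = 122 × 173 mm

122 × 173 mm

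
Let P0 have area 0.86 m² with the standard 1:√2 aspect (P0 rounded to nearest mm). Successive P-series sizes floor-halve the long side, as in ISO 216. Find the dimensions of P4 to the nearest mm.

195 × 275 mm

Let P0's short side be w mm. w · w√2 = 0.86 m² = 860,000 mm², so w ≈ 779.8 mm and w√2 ≈ 1102.8 mm → P0 = 780 × 1103 mm.
P1: ⌊1103/2⌋ × 780 = 551 × 780 mm
P2: ⌊780/2⌋ × 551 = 390 × 551 mm
P3: ⌊551/2⌋ × 390 = 275 × 390 mm
P4: ⌊390/2⌋ × 275 = 195 × 275 mm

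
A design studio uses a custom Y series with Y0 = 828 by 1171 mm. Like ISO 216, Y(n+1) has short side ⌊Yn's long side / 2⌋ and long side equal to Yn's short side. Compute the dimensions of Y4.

Y1: ⌊1171/2⌋ × 828 = 585 × 828 mm
Y2: ⌊828/2⌋ × 585 = 414 × 585 mm
Y3: ⌊585/2⌋ × 414 = 292 × 414 mm
Y4: ⌊414/2⌋ × 292 = 207 × 292 mm

207 × 292 mm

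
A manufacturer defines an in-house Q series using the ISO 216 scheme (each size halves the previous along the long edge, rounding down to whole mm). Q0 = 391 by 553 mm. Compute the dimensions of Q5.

69 × 97 mm

Q1: ⌊553/2⌋ × 391 = 276 × 391 mm
Q2: ⌊391/2⌋ × 276 = 195 × 276 mm
Q3: ⌊276/2⌋ × 195 = 138 × 195 mm
Q4: ⌊195/2⌋ × 138 = 97 × 138 mm
Q5: ⌊138/2⌋ × 97 = 69 × 97 mm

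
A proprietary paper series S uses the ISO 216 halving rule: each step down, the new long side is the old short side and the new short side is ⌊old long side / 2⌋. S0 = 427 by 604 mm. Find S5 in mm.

S1 = 302 × 427 mm (from S0 by 1 halving).
S2: ⌊427/2⌋ × 302 = 213 × 302 mm
S3: ⌊302/2⌋ × 213 = 151 × 213 mm
S4: ⌊213/2⌋ × 151 = 106 × 151 mm
S5: ⌊151/2⌋ × 106 = 75 × 106 mm

75 × 106 mm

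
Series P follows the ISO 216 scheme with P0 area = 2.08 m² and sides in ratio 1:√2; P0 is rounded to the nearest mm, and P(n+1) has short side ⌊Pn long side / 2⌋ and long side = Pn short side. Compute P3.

428 × 606 mm

Let P0's short side be w mm. w · w√2 = 2.08 m² = 2,080,000 mm², so w ≈ 1212.8 mm and w√2 ≈ 1715.1 mm → P0 = 1213 × 1715 mm.
P1: ⌊1715/2⌋ × 1213 = 857 × 1213 mm
P2: ⌊1213/2⌋ × 857 = 606 × 857 mm
P3: ⌊857/2⌋ × 606 = 428 × 606 mm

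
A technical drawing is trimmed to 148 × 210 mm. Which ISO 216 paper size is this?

Aspect ratio 210/148 ≈ 1.419 — close to the ISO √2 ≈ 1.414.
In the A-series (A0 area = 1 m²): A5 = 148 × 210 mm.

A5 (148 × 210 mm)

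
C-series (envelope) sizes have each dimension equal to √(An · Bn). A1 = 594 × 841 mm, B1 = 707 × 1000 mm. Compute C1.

Short side: √(594 · 707) = √419958 ≈ 648.0 → 648 mm
Long side: √(841 · 1000) = √841000 ≈ 917.1 → 917 mm

648 × 917 mm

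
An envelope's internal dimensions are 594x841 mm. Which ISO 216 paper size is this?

A1 (594 × 841 mm)

Aspect ratio 841/594 ≈ 1.416 — close to the ISO √2 ≈ 1.414.
In the A-series (A0 area = 1 m²): A1 = 594 × 841 mm.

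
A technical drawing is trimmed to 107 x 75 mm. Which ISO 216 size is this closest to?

A7 (74 × 105 mm)

Aspect ratio 107/75 ≈ 1.427 — close to the ISO √2 ≈ 1.414.
In the A-series (A0 area = 1 m²): A7 = 74 × 105 mm.
Off by 3 mm total — nearest standard size.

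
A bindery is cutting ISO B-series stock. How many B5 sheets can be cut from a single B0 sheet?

32

Each ISO step halves the sheet: 1 × B0 → 2 × B1 → 4 × B2 → 8 × B3 → …
From B0 to B5 is 5 halving steps: 2^5 = 32.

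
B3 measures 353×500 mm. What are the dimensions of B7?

88 × 125 mm

B4: ⌊500/2⌋ × 353 = 250 × 353 mm
B5: ⌊353/2⌋ × 250 = 176 × 250 mm
B6: ⌊250/2⌋ × 176 = 125 × 176 mm
B7: ⌊176/2⌋ × 125 = 88 × 125 mm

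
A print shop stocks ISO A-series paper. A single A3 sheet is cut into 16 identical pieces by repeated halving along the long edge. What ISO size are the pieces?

A7

16 = 2^4, so 4 halving steps.
A3 → A4 → … → A7 after 4 steps.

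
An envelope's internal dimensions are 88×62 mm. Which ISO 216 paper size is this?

Aspect ratio 88/62 ≈ 1.419 — close to the ISO √2 ≈ 1.414.
In the B-series (B0 = 1000 × 1414 mm): B8 = 62 × 88 mm.

B8 (62 × 88 mm)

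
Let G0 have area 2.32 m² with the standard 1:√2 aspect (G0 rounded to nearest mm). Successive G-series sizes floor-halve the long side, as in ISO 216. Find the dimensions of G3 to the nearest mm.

452 × 640 mm

Let G0's short side be w mm. w · w√2 = 2.32 m² = 2,320,000 mm², so w ≈ 1280.8 mm and w√2 ≈ 1811.3 mm → G0 = 1281 × 1811 mm.
G1: ⌊1811/2⌋ × 1281 = 905 × 1281 mm
G2: ⌊1281/2⌋ × 905 = 640 × 905 mm
G3: ⌊905/2⌋ × 640 = 452 × 640 mm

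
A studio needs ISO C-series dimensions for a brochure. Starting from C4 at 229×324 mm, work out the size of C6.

C5: ⌊324/2⌋ × 229 = 162 × 229 mm
C6: ⌊229/2⌋ × 162 = 114 × 162 mm

114 × 162 mm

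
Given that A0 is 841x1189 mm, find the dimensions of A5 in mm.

A1: ⌊1189/2⌋ × 841 = 594 × 841 mm
A2: ⌊841/2⌋ × 594 = 420 × 594 mm
A3: ⌊594/2⌋ × 420 = 297 × 420 mm
A4: ⌊420/2⌋ × 297 = 210 × 297 mm
A5: ⌊297/2⌋ × 210 = 148 × 210 mm

148 × 210 mm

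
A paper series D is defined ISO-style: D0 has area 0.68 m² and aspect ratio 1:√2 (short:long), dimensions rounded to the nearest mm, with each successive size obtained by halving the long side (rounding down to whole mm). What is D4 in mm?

173 × 245 mm

Let D0's short side be w mm. w · w√2 = 0.68 m² = 680,000 mm², so w ≈ 693.4 mm and w√2 ≈ 980.6 mm → D0 = 693 × 981 mm.
D1: ⌊981/2⌋ × 693 = 490 × 693 mm
D2: ⌊693/2⌋ × 490 = 346 × 490 mm
D3: ⌊490/2⌋ × 346 = 245 × 346 mm
D4: ⌊346/2⌋ × 245 = 173 × 245 mm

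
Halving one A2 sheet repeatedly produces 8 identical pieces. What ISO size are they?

8 = 2^3, so 3 halving steps.
A2 → A3 → … → A5 after 3 steps.

A5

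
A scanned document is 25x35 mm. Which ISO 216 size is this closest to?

A10 (26 × 37 mm)

Aspect ratio 35/25 ≈ 1.400 — close to the ISO √2 ≈ 1.414.
In the A-series (A0 area = 1 m²): A10 = 26 × 37 mm.
Off by 3 mm total — nearest standard size.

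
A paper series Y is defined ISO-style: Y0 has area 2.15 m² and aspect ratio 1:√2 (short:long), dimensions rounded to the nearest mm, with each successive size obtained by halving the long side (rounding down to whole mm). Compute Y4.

Let Y0's short side be w mm. w · w√2 = 2.15 m² = 2,150,000 mm², so w ≈ 1233.0 mm and w√2 ≈ 1743.7 mm → Y0 = 1233 × 1744 mm.
Y1: ⌊1744/2⌋ × 1233 = 872 × 1233 mm
Y2: ⌊1233/2⌋ × 872 = 616 × 872 mm
Y3: ⌊872/2⌋ × 616 = 436 × 616 mm
Y4: ⌊616/2⌋ × 436 = 308 × 436 mm

308 × 436 mm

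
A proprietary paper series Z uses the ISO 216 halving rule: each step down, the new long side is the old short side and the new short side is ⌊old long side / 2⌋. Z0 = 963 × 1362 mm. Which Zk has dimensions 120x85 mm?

Z0: 963 × 1362 mm
Z1: 681 × 963 mm
Z2: 481 × 681 mm
Z3: 340 × 481 mm
Z4: 240 × 340 mm
Z5: 170 × 240 mm
Z6: 120 × 170 mm
Z7: 85 × 120 mm
Z8: 60 × 85 mm
→ matches Z7.

Z7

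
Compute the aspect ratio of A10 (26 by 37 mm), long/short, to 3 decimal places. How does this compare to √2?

37 / 26 = 1.423
ISO 216 targets √2 ≈ 1.414; the +0.009 deviation is from mm rounding.

1.423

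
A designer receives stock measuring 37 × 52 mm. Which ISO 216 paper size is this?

A9 (37 × 52 mm)

Aspect ratio 52/37 ≈ 1.405 — close to the ISO √2 ≈ 1.414.
In the A-series (A0 area = 1 m²): A9 = 37 × 52 mm.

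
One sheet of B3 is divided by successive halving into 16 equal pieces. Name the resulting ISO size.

16 = 2^4, so 4 halving steps.
B3 → B4 → … → B7 after 4 steps.

B7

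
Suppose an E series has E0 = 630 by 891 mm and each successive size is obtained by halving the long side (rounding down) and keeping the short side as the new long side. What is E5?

111 × 157 mm

E1: ⌊891/2⌋ × 630 = 445 × 630 mm
E2: ⌊630/2⌋ × 445 = 315 × 445 mm
E3: ⌊445/2⌋ × 315 = 222 × 315 mm
E4: ⌊315/2⌋ × 222 = 157 × 222 mm
E5: ⌊222/2⌋ × 157 = 111 × 157 mm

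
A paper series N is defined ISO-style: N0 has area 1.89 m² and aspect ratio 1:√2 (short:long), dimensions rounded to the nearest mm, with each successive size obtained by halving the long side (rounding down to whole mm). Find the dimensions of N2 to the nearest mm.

578 × 817 mm

Let N0's short side be w mm. w · w√2 = 1.89 m² = 1,890,000 mm², so w ≈ 1156.0 mm and w√2 ≈ 1634.9 mm → N0 = 1156 × 1635 mm.
N1: ⌊1635/2⌋ × 1156 = 817 × 1156 mm
N2: ⌊1156/2⌋ × 817 = 578 × 817 mm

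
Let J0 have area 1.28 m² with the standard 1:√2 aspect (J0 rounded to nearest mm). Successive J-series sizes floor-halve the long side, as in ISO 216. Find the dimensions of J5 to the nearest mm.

168 × 237 mm

Let J0's short side be w mm. w · w√2 = 1.28 m² = 1,280,000 mm², so w ≈ 951.4 mm and w√2 ≈ 1345.4 mm → J0 = 951 × 1345 mm.
J1: ⌊1345/2⌋ × 951 = 672 × 951 mm
J2: ⌊951/2⌋ × 672 = 475 × 672 mm
J3: ⌊672/2⌋ × 475 = 336 × 475 mm
J4: ⌊475/2⌋ × 336 = 237 × 336 mm
J5: ⌊336/2⌋ × 237 = 168 × 237 mm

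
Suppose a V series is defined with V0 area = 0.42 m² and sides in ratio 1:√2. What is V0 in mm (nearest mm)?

Let the short side be w mm. Then w · w√2 = 0.42 m² = 420,000 mm².
w² = 420,000/√2, so w ≈ 545.0 mm; long side = w√2 ≈ 770.7 mm.

545 × 771 mm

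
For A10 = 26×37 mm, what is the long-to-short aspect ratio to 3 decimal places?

37 / 26 = 1.423
ISO 216 targets √2 ≈ 1.414; the +0.009 deviation is from mm rounding.

1.423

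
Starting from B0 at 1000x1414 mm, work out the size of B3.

B1: ⌊1414/2⌋ × 1000 = 707 × 1000 mm
B2: ⌊1000/2⌋ × 707 = 500 × 707 mm
B3: ⌊707/2⌋ × 500 = 353 × 500 mm

353 × 500 mm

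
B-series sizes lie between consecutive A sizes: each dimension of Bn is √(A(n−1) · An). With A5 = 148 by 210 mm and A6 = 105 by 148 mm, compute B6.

Short side: √(148 · 105) = √15540 ≈ 124.7 → 125 mm
Long side: √(210 · 148) = √31080 ≈ 176.3 → 176 mm

125 × 176 mm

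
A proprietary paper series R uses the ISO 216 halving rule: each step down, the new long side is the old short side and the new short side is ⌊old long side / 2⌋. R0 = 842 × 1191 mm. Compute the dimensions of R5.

148 × 210 mm

R1 = 595 × 842 mm (from R0 by 1 halving).
R2: ⌊842/2⌋ × 595 = 421 × 595 mm
R3: ⌊595/2⌋ × 421 = 297 × 421 mm
R4: ⌊421/2⌋ × 297 = 210 × 297 mm
R5: ⌊297/2⌋ × 210 = 148 × 210 mm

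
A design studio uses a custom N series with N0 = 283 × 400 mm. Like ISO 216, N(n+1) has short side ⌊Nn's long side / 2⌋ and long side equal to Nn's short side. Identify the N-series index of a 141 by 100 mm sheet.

N3

N0: 283 × 400 mm
N1: 200 × 283 mm
N2: 141 × 200 mm
N3: 100 × 141 mm
N4: 70 × 100 mm
→ matches N3.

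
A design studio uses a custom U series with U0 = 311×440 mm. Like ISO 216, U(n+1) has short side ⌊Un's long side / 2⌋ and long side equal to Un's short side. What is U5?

U1 = 220 × 311 mm (from U0 by 1 halving).
U2: ⌊311/2⌋ × 220 = 155 × 220 mm
U3: ⌊220/2⌋ × 155 = 110 × 155 mm
U4: ⌊155/2⌋ × 110 = 77 × 110 mm
U5: ⌊110/2⌋ × 77 = 55 × 77 mm

55 × 77 mm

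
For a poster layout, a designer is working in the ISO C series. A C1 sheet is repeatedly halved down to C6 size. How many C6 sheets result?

32

C1 = 648 × 917 mm; C6 = 114 × 162 mm.
Each halving step doubles the count; 5 steps from C1 to C6.
2^5 = 32.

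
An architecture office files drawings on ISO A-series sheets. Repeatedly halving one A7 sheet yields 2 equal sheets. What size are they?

2 = 2^1, so 1 halving step.
A7 → A8 → … → A8 after 1 step.

A8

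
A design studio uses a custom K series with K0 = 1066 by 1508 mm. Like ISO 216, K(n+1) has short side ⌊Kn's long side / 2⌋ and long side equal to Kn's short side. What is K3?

K1: ⌊1508/2⌋ × 1066 = 754 × 1066 mm
K2: ⌊1066/2⌋ × 754 = 533 × 754 mm
K3: ⌊754/2⌋ × 533 = 377 × 533 mm

377 × 533 mm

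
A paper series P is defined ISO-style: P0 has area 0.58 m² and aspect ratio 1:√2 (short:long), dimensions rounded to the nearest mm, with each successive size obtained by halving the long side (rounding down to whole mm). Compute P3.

226 × 320 mm

Let P0's short side be w mm. w · w√2 = 0.58 m² = 580,000 mm², so w ≈ 640.4 mm and w√2 ≈ 905.7 mm → P0 = 640 × 906 mm.
P1: ⌊906/2⌋ × 640 = 453 × 640 mm
P2: ⌊640/2⌋ × 453 = 320 × 453 mm
P3: ⌊453/2⌋ × 320 = 226 × 320 mm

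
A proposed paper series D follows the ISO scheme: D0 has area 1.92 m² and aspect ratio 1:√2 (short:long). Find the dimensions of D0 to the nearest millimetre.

Let the short side be w mm. Then w · w√2 = 1.92 m² = 1,920,000 mm².
w² = 1,920,000/√2, so w ≈ 1165.2 mm; long side = w√2 ≈ 1647.8 mm.

1165 × 1648 mm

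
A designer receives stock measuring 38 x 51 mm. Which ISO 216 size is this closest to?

A9 (37 × 52 mm)

Aspect ratio 51/38 ≈ 1.342 (ISO target is √2 ≈ 1.414).
In the A-series (A0 area = 1 m²): A9 = 37 × 52 mm.
Off by 2 mm total — nearest standard size.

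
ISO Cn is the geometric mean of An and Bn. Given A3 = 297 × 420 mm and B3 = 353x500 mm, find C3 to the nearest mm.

Short side: √(297 · 353) = √104841 ≈ 323.8 → 324 mm
Long side: √(420 · 500) = √210000 ≈ 458.3 → 458 mm

324 × 458 mm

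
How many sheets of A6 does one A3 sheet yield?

8

A3 = 297 × 420 mm; A6 = 105 × 148 mm.
Each halving step doubles the count; 3 steps from A3 to A6.
2^3 = 8.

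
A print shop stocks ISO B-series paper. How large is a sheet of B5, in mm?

176 × 250 mm

B0 = 1000 × 1414 mm (B0 has a 1000 mm short side, aspect 1:√2).
B1: ⌊1414/2⌋ × 1000 = 707 × 1000 mm
B2: ⌊1000/2⌋ × 707 = 500 × 707 mm
B3: ⌊707/2⌋ × 500 = 353 × 500 mm
B4: ⌊500/2⌋ × 353 = 250 × 353 mm
B5: ⌊353/2⌋ × 250 = 176 × 250 mm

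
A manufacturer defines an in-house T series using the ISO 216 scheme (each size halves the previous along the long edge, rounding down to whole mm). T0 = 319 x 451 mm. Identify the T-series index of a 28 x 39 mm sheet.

T0: 319 × 451 mm
T1: 225 × 319 mm
T2: 159 × 225 mm
T3: 112 × 159 mm
T4: 79 × 112 mm
T5: 56 × 79 mm
T6: 39 × 56 mm
T7: 28 × 39 mm
T8: 19 × 28 mm
→ matches T7.

T7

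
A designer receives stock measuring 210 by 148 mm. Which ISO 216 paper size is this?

A5 (148 × 210 mm)

Aspect ratio 210/148 ≈ 1.419 — close to the ISO √2 ≈ 1.414.
In the A-series (A0 area = 1 m²): A5 = 148 × 210 mm.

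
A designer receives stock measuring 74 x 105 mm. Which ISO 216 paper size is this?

A7 (74 × 105 mm)

Aspect ratio 105/74 ≈ 1.419 — close to the ISO √2 ≈ 1.414.
In the A-series (A0 area = 1 m²): A7 = 74 × 105 mm.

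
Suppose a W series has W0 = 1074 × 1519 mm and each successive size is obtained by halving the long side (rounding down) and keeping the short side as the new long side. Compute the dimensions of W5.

189 × 268 mm

W1: ⌊1519/2⌋ × 1074 = 759 × 1074 mm
W2: ⌊1074/2⌋ × 759 = 537 × 759 mm
W3: ⌊759/2⌋ × 537 = 379 × 537 mm
W4: ⌊537/2⌋ × 379 = 268 × 379 mm
W5: ⌊379/2⌋ × 268 = 189 × 268 mm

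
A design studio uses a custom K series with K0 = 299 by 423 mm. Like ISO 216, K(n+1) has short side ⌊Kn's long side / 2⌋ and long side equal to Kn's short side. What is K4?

K1: ⌊423/2⌋ × 299 = 211 × 299 mm
K2: ⌊299/2⌋ × 211 = 149 × 211 mm
K3: ⌊211/2⌋ × 149 = 105 × 149 mm
K4: ⌊149/2⌋ × 105 = 74 × 105 mm

74 × 105 mm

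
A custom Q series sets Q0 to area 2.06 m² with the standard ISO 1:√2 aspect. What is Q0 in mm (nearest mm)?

Let the short side be w mm. Then w · w√2 = 2.06 m² = 2,060,000 mm².
w² = 2,060,000/√2, so w ≈ 1206.9 mm; long side = w√2 ≈ 1706.8 mm.

1207 × 1707 mm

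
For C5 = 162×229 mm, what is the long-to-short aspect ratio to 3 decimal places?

1.414

229 / 162 = 1.414
Matches √2 ≈ 1.414 — the ISO 216 defining ratio.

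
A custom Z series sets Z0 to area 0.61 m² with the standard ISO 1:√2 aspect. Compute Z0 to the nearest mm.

Let the short side be w mm. Then w · w√2 = 0.61 m² = 610,000 mm².
w² = 610,000/√2, so w ≈ 656.8 mm; long side = w√2 ≈ 928.8 mm.

657 × 929 mm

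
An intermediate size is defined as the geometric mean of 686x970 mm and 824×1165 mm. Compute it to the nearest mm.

752 × 1063 mm

Short side: √(686 · 824) = √565264 ≈ 751.8 → 752 mm
Long side: √(970 · 1165) = √1130050 ≈ 1063.0 → 1063 mm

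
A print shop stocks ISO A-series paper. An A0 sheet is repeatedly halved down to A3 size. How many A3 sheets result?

Each ISO step halves the sheet: 1 × A0 → 2 × A1 → 4 × A2 → 8 × A3
From A0 to A3 is 3 halving steps: 2^3 = 8.

8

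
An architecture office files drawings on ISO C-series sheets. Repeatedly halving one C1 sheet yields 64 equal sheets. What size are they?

64 = 2^6, so 6 halving steps.
C1 → C2 → … → C7 after 6 steps.

C7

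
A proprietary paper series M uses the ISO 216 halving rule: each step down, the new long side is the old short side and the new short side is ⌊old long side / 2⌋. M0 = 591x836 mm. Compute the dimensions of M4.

147 × 209 mm

M1 = 418 × 591 mm (from M0 by 1 halving).
M2: ⌊591/2⌋ × 418 = 295 × 418 mm
M3: ⌊418/2⌋ × 295 = 209 × 295 mm
M4: ⌊295/2⌋ × 209 = 147 × 209 mm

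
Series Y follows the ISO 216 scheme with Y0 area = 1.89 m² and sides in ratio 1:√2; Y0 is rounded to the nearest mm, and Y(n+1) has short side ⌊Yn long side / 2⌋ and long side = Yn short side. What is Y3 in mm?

Let Y0's short side be w mm. w · w√2 = 1.89 m² = 1,890,000 mm², so w ≈ 1156.0 mm and w√2 ≈ 1634.9 mm → Y0 = 1156 × 1635 mm.
Y1: ⌊1635/2⌋ × 1156 = 817 × 1156 mm
Y2: ⌊1156/2⌋ × 817 = 578 × 817 mm
Y3: ⌊817/2⌋ × 578 = 408 × 578 mm

408 × 578 mm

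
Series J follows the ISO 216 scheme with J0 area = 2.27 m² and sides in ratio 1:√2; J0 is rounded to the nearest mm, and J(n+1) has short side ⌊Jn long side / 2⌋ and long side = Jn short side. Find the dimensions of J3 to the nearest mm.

Let J0's short side be w mm. w · w√2 = 2.27 m² = 2,270,000 mm², so w ≈ 1266.9 mm and w√2 ≈ 1791.7 mm → J0 = 1267 × 1792 mm.
J1: ⌊1792/2⌋ × 1267 = 896 × 1267 mm
J2: ⌊1267/2⌋ × 896 = 633 × 896 mm
J3: ⌊896/2⌋ × 633 = 448 × 633 mm

448 × 633 mm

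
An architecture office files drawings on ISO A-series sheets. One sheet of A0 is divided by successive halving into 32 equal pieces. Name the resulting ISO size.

32 = 2^5, so 5 halving steps.
A0 → A1 → … → A5 after 5 steps.

A5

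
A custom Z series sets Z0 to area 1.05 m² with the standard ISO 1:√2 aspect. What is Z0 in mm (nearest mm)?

862 × 1219 mm

Let the short side be w mm. Then w · w√2 = 1.05 m² = 1,050,000 mm².
w² = 1,050,000/√2, so w ≈ 861.7 mm; long side = w√2 ≈ 1218.6 mm.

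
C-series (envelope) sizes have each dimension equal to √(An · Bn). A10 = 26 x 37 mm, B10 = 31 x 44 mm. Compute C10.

28 × 40 mm

Short side: √(26 · 31) = √806 ≈ 28.4 → 28 mm
Long side: √(37 · 44) = √1628 ≈ 40.3 → 40 mm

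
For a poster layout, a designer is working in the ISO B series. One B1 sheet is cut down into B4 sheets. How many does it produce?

Each ISO step halves the sheet: 1 × B1 → 2 × B2 → 4 × B3 → 8 × B4
From B1 to B4 is 3 halving steps: 2^3 = 8.

8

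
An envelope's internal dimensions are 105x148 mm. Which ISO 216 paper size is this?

Aspect ratio 148/105 ≈ 1.410 — close to the ISO √2 ≈ 1.414.
In the A-series (A0 area = 1 m²): A6 = 105 × 148 mm.

A6 (105 × 148 mm)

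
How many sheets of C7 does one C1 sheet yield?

Each ISO step halves the sheet: 1 × C1 → 2 × C2 → 4 × C3 → 8 × C4 → …
From C1 to C7 is 6 halving steps: 2^6 = 64.

64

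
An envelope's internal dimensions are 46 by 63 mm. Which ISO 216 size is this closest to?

Aspect ratio 63/46 ≈ 1.370 (ISO target is √2 ≈ 1.414).
In the B-series (B0 = 1000 × 1414 mm): B9 = 44 × 62 mm.
Off by 3 mm total — nearest standard size.

B9 (44 × 62 mm)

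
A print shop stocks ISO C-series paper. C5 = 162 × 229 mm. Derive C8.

C6: ⌊229/2⌋ × 162 = 114 × 162 mm
C7: ⌊162/2⌋ × 114 = 81 × 114 mm
C8: ⌊114/2⌋ × 81 = 57 × 81 mm

57 × 81 mm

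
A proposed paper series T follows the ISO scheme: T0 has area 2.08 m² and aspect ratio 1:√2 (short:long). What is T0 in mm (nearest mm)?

1213 × 1715 mm

Let the short side be w mm. Then w · w√2 = 2.08 m² = 2,080,000 mm².
w² = 2,080,000/√2, so w ≈ 1212.8 mm; long side = w√2 ≈ 1715.1 mm.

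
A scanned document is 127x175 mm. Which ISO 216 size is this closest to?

B6 (125 × 176 mm)

Aspect ratio 175/127 ≈ 1.378 (ISO target is √2 ≈ 1.414).
In the B-series (B0 = 1000 × 1414 mm): B6 = 125 × 176 mm.
Off by 3 mm total — nearest standard size.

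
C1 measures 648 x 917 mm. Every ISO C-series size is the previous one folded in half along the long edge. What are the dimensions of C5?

C2: ⌊917/2⌋ × 648 = 458 × 648 mm
C3: ⌊648/2⌋ × 458 = 324 × 458 mm
C4: ⌊458/2⌋ × 324 = 229 × 324 mm
C5: ⌊324/2⌋ × 229 = 162 × 229 mm

162 × 229 mm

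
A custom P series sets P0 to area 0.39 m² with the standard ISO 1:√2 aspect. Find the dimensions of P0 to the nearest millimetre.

Let the short side be w mm. Then w · w√2 = 0.39 m² = 390,000 mm².
w² = 390,000/√2, so w ≈ 525.1 mm; long side = w√2 ≈ 742.7 mm.

525 × 743 mm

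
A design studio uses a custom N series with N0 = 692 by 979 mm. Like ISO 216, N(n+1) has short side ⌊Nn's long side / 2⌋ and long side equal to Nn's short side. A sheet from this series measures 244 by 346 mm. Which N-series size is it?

N3

N0: 692 × 979 mm
N1: 489 × 692 mm
N2: 346 × 489 mm
N3: 244 × 346 mm
N4: 173 × 244 mm
→ matches N3.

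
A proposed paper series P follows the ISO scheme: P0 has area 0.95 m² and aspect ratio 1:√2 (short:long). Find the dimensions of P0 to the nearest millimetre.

820 × 1159 mm

Let the short side be w mm. Then w · w√2 = 0.95 m² = 950,000 mm².
w² = 950,000/√2, so w ≈ 819.6 mm; long side = w√2 ≈ 1159.1 mm.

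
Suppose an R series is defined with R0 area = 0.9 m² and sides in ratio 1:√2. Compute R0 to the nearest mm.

Let the short side be w mm. Then w · w√2 = 0.9 m² = 900,000 mm².
w² = 900,000/√2, so w ≈ 797.7 mm; long side = w√2 ≈ 1128.2 mm.

798 × 1128 mm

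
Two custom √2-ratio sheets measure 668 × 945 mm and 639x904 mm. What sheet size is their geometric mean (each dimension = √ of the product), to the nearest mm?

Short side: √(668 · 639) = √426852 ≈ 653.3 → 653 mm
Long side: √(945 · 904) = √854280 ≈ 924.3 → 924 mm

653 × 924 mm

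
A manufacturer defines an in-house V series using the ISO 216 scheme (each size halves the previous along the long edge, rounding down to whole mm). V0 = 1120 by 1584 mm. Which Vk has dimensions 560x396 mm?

V3

V0: 1120 × 1584 mm
V1: 792 × 1120 mm
V2: 560 × 792 mm
V3: 396 × 560 mm
V4: 280 × 396 mm
→ matches V3.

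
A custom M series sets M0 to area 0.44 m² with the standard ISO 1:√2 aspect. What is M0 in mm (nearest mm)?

Let the short side be w mm. Then w · w√2 = 0.44 m² = 440,000 mm².
w² = 440,000/√2, so w ≈ 557.8 mm; long side = w√2 ≈ 788.8 mm.

558 × 789 mm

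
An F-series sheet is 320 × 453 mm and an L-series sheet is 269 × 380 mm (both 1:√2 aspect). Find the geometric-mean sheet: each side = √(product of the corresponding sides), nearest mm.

293 × 415 mm

Short side: √(320 · 269) = √86080 ≈ 293.4 → 293 mm
Long side: √(453 · 380) = √172140 ≈ 414.9 → 415 mm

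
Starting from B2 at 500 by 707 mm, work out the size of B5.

176 × 250 mm

B3: ⌊707/2⌋ × 500 = 353 × 500 mm
B4: ⌊500/2⌋ × 353 = 250 × 353 mm
B5: ⌊353/2⌋ × 250 = 176 × 250 mm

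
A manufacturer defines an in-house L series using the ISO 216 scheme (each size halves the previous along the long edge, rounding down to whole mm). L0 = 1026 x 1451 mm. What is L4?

256 × 362 mm

L1: ⌊1451/2⌋ × 1026 = 725 × 1026 mm
L2: ⌊1026/2⌋ × 725 = 513 × 725 mm
L3: ⌊725/2⌋ × 513 = 362 × 513 mm
L4: ⌊513/2⌋ × 362 = 256 × 362 mm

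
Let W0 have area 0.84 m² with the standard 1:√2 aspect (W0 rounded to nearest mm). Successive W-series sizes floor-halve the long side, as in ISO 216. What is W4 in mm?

Let W0's short side be w mm. w · w√2 = 0.84 m² = 840,000 mm², so w ≈ 770.7 mm and w√2 ≈ 1089.9 mm → W0 = 771 × 1090 mm.
W1: ⌊1090/2⌋ × 771 = 545 × 771 mm
W2: ⌊771/2⌋ × 545 = 385 × 545 mm
W3: ⌊545/2⌋ × 385 = 272 × 385 mm
W4: ⌊385/2⌋ × 272 = 192 × 272 mm

192 × 272 mm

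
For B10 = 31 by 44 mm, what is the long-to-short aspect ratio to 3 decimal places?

44 / 31 = 1.419
ISO 216 targets √2 ≈ 1.414; the +0.005 deviation is from mm rounding.

1.419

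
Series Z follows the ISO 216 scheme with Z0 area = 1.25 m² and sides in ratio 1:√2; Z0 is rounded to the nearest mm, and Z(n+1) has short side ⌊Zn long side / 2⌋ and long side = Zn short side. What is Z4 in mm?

235 × 332 mm

Let Z0's short side be w mm. w · w√2 = 1.25 m² = 1,250,000 mm², so w ≈ 940.2 mm and w√2 ≈ 1329.6 mm → Z0 = 940 × 1330 mm.
Z1: ⌊1330/2⌋ × 940 = 665 × 940 mm
Z2: ⌊940/2⌋ × 665 = 470 × 665 mm
Z3: ⌊665/2⌋ × 470 = 332 × 470 mm
Z4: ⌊470/2⌋ × 332 = 235 × 332 mm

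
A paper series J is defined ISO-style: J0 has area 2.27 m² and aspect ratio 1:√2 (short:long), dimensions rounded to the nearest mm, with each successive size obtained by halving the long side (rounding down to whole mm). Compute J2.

633 × 896 mm

Let J0's short side be w mm. w · w√2 = 2.27 m² = 2,270,000 mm², so w ≈ 1266.9 mm and w√2 ≈ 1791.7 mm → J0 = 1267 × 1792 mm.
J1: ⌊1792/2⌋ × 1267 = 896 × 1267 mm
J2: ⌊1267/2⌋ × 896 = 633 × 896 mm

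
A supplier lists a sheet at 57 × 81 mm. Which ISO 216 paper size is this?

Aspect ratio 81/57 ≈ 1.421 — close to the ISO √2 ≈ 1.414.
In the C-series (envelope sizes, between A and B): C8 = 57 × 81 mm.

C8 (57 × 81 mm)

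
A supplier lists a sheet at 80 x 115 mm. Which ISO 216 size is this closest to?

Aspect ratio 115/80 ≈ 1.438 (ISO target is √2 ≈ 1.414).
In the C-series (envelope sizes, between A and B): C7 = 81 × 114 mm.
Off by 2 mm total — nearest standard size.

C7 (81 × 114 mm)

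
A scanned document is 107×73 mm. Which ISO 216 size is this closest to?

Aspect ratio 107/73 ≈ 1.466 (ISO target is √2 ≈ 1.414).
In the A-series (A0 area = 1 m²): A7 = 74 × 105 mm.
Off by 3 mm total — nearest standard size.

A7 (74 × 105 mm)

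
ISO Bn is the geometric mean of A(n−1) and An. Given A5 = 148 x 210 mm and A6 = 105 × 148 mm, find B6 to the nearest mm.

125 × 176 mm

Short side: √(148 · 105) = √15540 ≈ 124.7 → 125 mm
Long side: √(210 · 148) = √31080 ≈ 176.3 → 176 mm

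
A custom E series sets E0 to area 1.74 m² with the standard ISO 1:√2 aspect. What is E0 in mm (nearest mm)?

1109 × 1569 mm

Let the short side be w mm. Then w · w√2 = 1.74 m² = 1,740,000 mm².
w² = 1,740,000/√2, so w ≈ 1109.2 mm; long side = w√2 ≈ 1568.7 mm.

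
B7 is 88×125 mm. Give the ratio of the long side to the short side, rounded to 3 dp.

125 / 88 = 1.420
ISO 216 targets √2 ≈ 1.414; the +0.006 deviation is from mm rounding.

1.420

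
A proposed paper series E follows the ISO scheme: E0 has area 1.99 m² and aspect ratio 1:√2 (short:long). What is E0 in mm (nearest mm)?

Let the short side be w mm. Then w · w√2 = 1.99 m² = 1,990,000 mm².
w² = 1,990,000/√2, so w ≈ 1186.2 mm; long side = w√2 ≈ 1677.6 mm.

1186 × 1678 mm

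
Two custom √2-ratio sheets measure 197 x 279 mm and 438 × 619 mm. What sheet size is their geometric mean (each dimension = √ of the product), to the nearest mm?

Short side: √(197 · 438) = √86286 ≈ 293.7 → 294 mm
Long side: √(279 · 619) = √172701 ≈ 415.6 → 416 mm

294 × 416 mm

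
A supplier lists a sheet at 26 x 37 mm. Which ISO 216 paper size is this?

Aspect ratio 37/26 ≈ 1.423 — close to the ISO √2 ≈ 1.414.
In the A-series (A0 area = 1 m²): A10 = 26 × 37 mm.

A10 (26 × 37 mm)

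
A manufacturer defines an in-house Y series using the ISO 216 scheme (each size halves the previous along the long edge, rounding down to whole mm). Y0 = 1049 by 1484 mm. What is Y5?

Y1: ⌊1484/2⌋ × 1049 = 742 × 1049 mm
Y2: ⌊1049/2⌋ × 742 = 524 × 742 mm
Y3: ⌊742/2⌋ × 524 = 371 × 524 mm
Y4: ⌊524/2⌋ × 371 = 262 × 371 mm
Y5: ⌊371/2⌋ × 262 = 185 × 262 mm

185 × 262 mm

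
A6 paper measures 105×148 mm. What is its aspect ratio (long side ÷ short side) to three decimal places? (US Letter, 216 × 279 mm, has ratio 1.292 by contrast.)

1.410

148 / 105 = 1.410
ISO 216 targets √2 ≈ 1.414; the -0.005 deviation is from mm rounding.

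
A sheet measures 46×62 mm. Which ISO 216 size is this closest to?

Aspect ratio 62/46 ≈ 1.348 (ISO target is √2 ≈ 1.414).
In the B-series (B0 = 1000 × 1414 mm): B9 = 44 × 62 mm.
Off by 2 mm total — nearest standard size.

B9 (44 × 62 mm)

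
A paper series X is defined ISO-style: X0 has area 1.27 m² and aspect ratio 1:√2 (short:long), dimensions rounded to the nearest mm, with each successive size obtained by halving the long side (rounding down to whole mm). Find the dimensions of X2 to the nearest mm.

Let X0's short side be w mm. w · w√2 = 1.27 m² = 1,270,000 mm², so w ≈ 947.6 mm and w√2 ≈ 1340.2 mm → X0 = 948 × 1340 mm.
X1: ⌊1340/2⌋ × 948 = 670 × 948 mm
X2: ⌊948/2⌋ × 670 = 474 × 670 mm

474 × 670 mm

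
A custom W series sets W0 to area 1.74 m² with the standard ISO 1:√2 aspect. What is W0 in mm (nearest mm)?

Let the short side be w mm. Then w · w√2 = 1.74 m² = 1,740,000 mm².
w² = 1,740,000/√2, so w ≈ 1109.2 mm; long side = w√2 ≈ 1568.7 mm.

1109 × 1569 mm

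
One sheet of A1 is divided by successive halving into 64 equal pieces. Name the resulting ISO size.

A7

64 = 2^6, so 6 halving steps.
A1 → A2 → … → A7 after 6 steps.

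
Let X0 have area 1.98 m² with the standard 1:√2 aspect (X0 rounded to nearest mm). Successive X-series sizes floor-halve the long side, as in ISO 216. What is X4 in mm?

295 × 418 mm

Let X0's short side be w mm. w · w√2 = 1.98 m² = 1,980,000 mm², so w ≈ 1183.2 mm and w√2 ≈ 1673.4 mm → X0 = 1183 × 1673 mm.
X1: ⌊1673/2⌋ × 1183 = 836 × 1183 mm
X2: ⌊1183/2⌋ × 836 = 591 × 836 mm
X3: ⌊836/2⌋ × 591 = 418 × 591 mm
X4: ⌊591/2⌋ × 418 = 295 × 418 mm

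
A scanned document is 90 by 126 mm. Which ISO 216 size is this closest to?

Aspect ratio 126/90 ≈ 1.400 — close to the ISO √2 ≈ 1.414.
In the B-series (B0 = 1000 × 1414 mm): B7 = 88 × 125 mm.
Off by 3 mm total — nearest standard size.

B7 (88 × 125 mm)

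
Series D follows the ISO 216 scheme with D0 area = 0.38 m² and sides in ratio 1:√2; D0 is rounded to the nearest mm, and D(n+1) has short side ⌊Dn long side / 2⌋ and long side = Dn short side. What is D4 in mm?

129 × 183 mm

Let D0's short side be w mm. w · w√2 = 0.38 m² = 380,000 mm², so w ≈ 518.4 mm and w√2 ≈ 733.1 mm → D0 = 518 × 733 mm.
D1: ⌊733/2⌋ × 518 = 366 × 518 mm
D2: ⌊518/2⌋ × 366 = 259 × 366 mm
D3: ⌊366/2⌋ × 259 = 183 × 259 mm
D4: ⌊259/2⌋ × 183 = 129 × 183 mm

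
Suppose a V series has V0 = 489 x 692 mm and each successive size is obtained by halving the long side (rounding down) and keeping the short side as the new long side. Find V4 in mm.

122 × 173 mm

V1: ⌊692/2⌋ × 489 = 346 × 489 mm
V2: ⌊489/2⌋ × 346 = 244 × 346 mm
V3: ⌊346/2⌋ × 244 = 173 × 244 mm
V4: ⌊244/2⌋ × 173 = 122 × 173 mm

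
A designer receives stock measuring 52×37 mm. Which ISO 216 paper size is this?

A9 (37 × 52 mm)

Aspect ratio 52/37 ≈ 1.405 — close to the ISO √2 ≈ 1.414.
In the A-series (A0 area = 1 m²): A9 = 37 × 52 mm.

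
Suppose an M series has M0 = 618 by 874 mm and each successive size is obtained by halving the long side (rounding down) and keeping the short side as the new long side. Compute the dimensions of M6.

77 × 109 mm

M1: ⌊874/2⌋ × 618 = 437 × 618 mm
M2: ⌊618/2⌋ × 437 = 309 × 437 mm
M3: ⌊437/2⌋ × 309 = 218 × 309 mm
M4: ⌊309/2⌋ × 218 = 154 × 218 mm
M5: ⌊218/2⌋ × 154 = 109 × 154 mm
M6: ⌊154/2⌋ × 109 = 77 × 109 mm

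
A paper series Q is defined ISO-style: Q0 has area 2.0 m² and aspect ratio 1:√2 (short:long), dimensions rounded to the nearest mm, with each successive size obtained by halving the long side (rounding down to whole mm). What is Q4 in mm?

297 × 420 mm

Let Q0's short side be w mm. w · w√2 = 2.0 m² = 2,000,000 mm², so w ≈ 1189.2 mm and w√2 ≈ 1681.8 mm → Q0 = 1189 × 1682 mm.
Q1: ⌊1682/2⌋ × 1189 = 841 × 1189 mm
Q2: ⌊1189/2⌋ × 841 = 594 × 841 mm
Q3: ⌊841/2⌋ × 594 = 420 × 594 mm
Q4: ⌊594/2⌋ × 420 = 297 × 420 mm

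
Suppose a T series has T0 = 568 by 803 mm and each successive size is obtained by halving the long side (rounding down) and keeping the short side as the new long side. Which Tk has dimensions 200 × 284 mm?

T3

T0: 568 × 803 mm
T1: 401 × 568 mm
T2: 284 × 401 mm
T3: 200 × 284 mm
T4: 142 × 200 mm
→ matches T3.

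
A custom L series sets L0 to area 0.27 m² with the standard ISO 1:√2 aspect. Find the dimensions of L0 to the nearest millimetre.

Let the short side be w mm. Then w · w√2 = 0.27 m² = 270,000 mm².
w² = 270,000/√2, so w ≈ 436.9 mm; long side = w√2 ≈ 617.9 mm.

437 × 618 mm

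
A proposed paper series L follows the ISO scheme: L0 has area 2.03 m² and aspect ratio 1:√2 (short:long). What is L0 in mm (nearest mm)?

Let the short side be w mm. Then w · w√2 = 2.03 m² = 2,030,000 mm².
w² = 2,030,000/√2, so w ≈ 1198.1 mm; long side = w√2 ≈ 1694.4 mm.

1198 × 1694 mm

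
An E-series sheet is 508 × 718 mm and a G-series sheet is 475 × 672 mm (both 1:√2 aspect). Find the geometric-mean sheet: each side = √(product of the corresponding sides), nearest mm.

Short side: √(508 · 475) = √241300 ≈ 491.2 → 491 mm
Long side: √(718 · 672) = √482496 ≈ 694.6 → 695 mm

491 × 695 mm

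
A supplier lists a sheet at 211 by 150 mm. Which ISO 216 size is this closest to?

A5 (148 × 210 mm)

Aspect ratio 211/150 ≈ 1.407 — close to the ISO √2 ≈ 1.414.
In the A-series (A0 area = 1 m²): A5 = 148 × 210 mm.
Off by 3 mm total — nearest standard size.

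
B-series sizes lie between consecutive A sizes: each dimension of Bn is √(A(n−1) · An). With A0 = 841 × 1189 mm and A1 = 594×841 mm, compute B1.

Short side: √(841 · 594) = √499554 ≈ 706.8 → 707 mm
Long side: √(1189 · 841) = √999949 ≈ 1000.0 → 1000 mm

707 × 1000 mm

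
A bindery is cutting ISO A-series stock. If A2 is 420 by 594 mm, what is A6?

A3: ⌊594/2⌋ × 420 = 297 × 420 mm
A4: ⌊420/2⌋ × 297 = 210 × 297 mm
A5: ⌊297/2⌋ × 210 = 148 × 210 mm
A6: ⌊210/2⌋ × 148 = 105 × 148 mm

105 × 148 mm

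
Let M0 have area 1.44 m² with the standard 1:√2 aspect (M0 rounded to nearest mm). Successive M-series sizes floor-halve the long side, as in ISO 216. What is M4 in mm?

Let M0's short side be w mm. w · w√2 = 1.44 m² = 1,440,000 mm², so w ≈ 1009.1 mm and w√2 ≈ 1427.0 mm → M0 = 1009 × 1427 mm.
M1: ⌊1427/2⌋ × 1009 = 713 × 1009 mm
M2: ⌊1009/2⌋ × 713 = 504 × 713 mm
M3: ⌊713/2⌋ × 504 = 356 × 504 mm
M4: ⌊504/2⌋ × 356 = 252 × 356 mm

252 × 356 mm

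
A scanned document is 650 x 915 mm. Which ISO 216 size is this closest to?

Aspect ratio 915/650 ≈ 1.408 — close to the ISO √2 ≈ 1.414.
In the C-series (envelope sizes, between A and B): C1 = 648 × 917 mm.
Off by 4 mm total — nearest standard size.

C1 (648 × 917 mm)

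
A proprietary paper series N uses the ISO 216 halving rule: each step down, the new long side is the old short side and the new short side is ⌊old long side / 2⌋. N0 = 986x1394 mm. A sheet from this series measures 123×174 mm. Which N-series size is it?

N6

N0: 986 × 1394 mm
N1: 697 × 986 mm
N2: 493 × 697 mm
N3: 348 × 493 mm
N4: 246 × 348 mm
N5: 174 × 246 mm
N6: 123 × 174 mm
N7: 87 × 123 mm
→ matches N6.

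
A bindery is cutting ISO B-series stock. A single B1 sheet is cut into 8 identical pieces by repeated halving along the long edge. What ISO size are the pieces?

8 = 2^3, so 3 halving steps.
B1 → B2 → … → B4 after 3 steps.

B4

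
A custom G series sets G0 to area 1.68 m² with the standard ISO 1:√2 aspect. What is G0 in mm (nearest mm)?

Let the short side be w mm. Then w · w√2 = 1.68 m² = 1,680,000 mm².
w² = 1,680,000/√2, so w ≈ 1089.9 mm; long side = w√2 ≈ 1541.4 mm.

1090 × 1541 mm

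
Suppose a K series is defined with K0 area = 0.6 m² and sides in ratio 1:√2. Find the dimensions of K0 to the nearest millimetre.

Let the short side be w mm. Then w · w√2 = 0.6 m² = 600,000 mm².
w² = 600,000/√2, so w ≈ 651.4 mm; long side = w√2 ≈ 921.2 mm.

651 × 921 mm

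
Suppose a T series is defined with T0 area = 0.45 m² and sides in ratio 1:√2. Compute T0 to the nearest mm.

564 × 798 mm

Let the short side be w mm. Then w · w√2 = 0.45 m² = 450,000 mm².
w² = 450,000/√2, so w ≈ 564.1 mm; long side = w√2 ≈ 797.7 mm.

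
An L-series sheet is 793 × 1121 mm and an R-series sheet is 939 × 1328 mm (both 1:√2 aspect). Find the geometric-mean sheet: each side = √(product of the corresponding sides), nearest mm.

Short side: √(793 · 939) = √744627 ≈ 862.9 → 863 mm
Long side: √(1121 · 1328) = √1488688 ≈ 1220.1 → 1220 mm

863 × 1220 mm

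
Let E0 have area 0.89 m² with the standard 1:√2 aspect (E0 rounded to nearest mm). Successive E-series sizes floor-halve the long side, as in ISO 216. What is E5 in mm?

140 × 198 mm

Let E0's short side be w mm. w · w√2 = 0.89 m² = 890,000 mm², so w ≈ 793.3 mm and w√2 ≈ 1121.9 mm → E0 = 793 × 1122 mm.
E1: ⌊1122/2⌋ × 793 = 561 × 793 mm
E2: ⌊793/2⌋ × 561 = 396 × 561 mm
E3: ⌊561/2⌋ × 396 = 280 × 396 mm
E4: ⌊396/2⌋ × 280 = 198 × 280 mm
E5: ⌊280/2⌋ × 198 = 140 × 198 mm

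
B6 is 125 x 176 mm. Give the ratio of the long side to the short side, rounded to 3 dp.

176 / 125 = 1.408
ISO 216 targets √2 ≈ 1.414; the -0.006 deviation is from mm rounding.

1.408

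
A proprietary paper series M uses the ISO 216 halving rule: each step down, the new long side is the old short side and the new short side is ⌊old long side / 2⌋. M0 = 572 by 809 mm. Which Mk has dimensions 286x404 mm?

M2

M0: 572 × 809 mm
M1: 404 × 572 mm
M2: 286 × 404 mm
M3: 202 × 286 mm
→ matches M2.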